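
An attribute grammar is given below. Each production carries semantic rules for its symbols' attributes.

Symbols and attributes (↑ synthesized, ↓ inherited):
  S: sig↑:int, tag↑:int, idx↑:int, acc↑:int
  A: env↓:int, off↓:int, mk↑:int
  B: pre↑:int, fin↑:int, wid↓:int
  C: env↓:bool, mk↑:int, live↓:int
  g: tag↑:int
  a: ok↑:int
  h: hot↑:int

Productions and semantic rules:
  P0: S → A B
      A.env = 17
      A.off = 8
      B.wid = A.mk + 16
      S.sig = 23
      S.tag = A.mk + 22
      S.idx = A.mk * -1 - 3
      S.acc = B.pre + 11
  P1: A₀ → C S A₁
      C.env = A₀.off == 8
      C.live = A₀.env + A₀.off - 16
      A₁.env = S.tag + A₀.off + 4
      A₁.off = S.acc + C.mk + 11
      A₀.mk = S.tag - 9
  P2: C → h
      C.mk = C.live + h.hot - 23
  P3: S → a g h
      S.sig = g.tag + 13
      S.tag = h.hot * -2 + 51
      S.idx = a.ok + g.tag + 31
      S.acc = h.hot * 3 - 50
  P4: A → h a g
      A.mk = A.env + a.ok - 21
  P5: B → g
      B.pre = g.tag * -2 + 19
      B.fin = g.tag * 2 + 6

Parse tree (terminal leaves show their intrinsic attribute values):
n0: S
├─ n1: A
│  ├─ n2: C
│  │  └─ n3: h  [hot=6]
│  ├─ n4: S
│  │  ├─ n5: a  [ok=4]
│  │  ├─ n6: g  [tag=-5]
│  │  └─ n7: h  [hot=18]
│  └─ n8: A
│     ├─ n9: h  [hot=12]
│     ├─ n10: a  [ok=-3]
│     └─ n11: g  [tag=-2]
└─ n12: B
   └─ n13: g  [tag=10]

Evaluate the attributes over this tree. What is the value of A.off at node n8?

7

1. n1.env = 17  [17]
2. n1.off = 8  [8]
3. n2.env = true  [A₀.off == 8]
4. n2.live = 9  [A₀.env + A₀.off - 16]
5. n3.hot = 6  [terminal]
6. n2.mk = -8  [C.live + h.hot - 23]
7. n5.ok = 4  [terminal]
8. n6.tag = -5  [terminal]
9. n7.hot = 18  [terminal]
10. n4.sig = 8  [g.tag + 13]
11. n4.tag = 15  [h.hot * -2 + 51]
12. n4.idx = 30  [a.ok + g.tag + 31]
13. n4.acc = 4  [h.hot * 3 - 50]
14. n8.env = 27  [S.tag + A₀.off + 4]
15. n8.off = 7  [S.acc + C.mk + 11]
16. n9.hot = 12  [terminal]
17. n10.ok = -3  [terminal]
18. n11.tag = -2  [terminal]
19. n8.mk = 3  [A.env + a.ok - 21]
20. n1.mk = 6  [S.tag - 9]
21. n12.wid = 22  [A.mk + 16]
22. n13.tag = 10  [terminal]
23. n12.pre = -1  [g.tag * -2 + 19]
24. n12.fin = 26  [g.tag * 2 + 6]
25. n0.sig = 23  [23]
26. n0.tag = 28  [A.mk + 22]
27. n0.idx = -9  [A.mk * -1 - 3]
28. n0.acc = 10  [B.pre + 11]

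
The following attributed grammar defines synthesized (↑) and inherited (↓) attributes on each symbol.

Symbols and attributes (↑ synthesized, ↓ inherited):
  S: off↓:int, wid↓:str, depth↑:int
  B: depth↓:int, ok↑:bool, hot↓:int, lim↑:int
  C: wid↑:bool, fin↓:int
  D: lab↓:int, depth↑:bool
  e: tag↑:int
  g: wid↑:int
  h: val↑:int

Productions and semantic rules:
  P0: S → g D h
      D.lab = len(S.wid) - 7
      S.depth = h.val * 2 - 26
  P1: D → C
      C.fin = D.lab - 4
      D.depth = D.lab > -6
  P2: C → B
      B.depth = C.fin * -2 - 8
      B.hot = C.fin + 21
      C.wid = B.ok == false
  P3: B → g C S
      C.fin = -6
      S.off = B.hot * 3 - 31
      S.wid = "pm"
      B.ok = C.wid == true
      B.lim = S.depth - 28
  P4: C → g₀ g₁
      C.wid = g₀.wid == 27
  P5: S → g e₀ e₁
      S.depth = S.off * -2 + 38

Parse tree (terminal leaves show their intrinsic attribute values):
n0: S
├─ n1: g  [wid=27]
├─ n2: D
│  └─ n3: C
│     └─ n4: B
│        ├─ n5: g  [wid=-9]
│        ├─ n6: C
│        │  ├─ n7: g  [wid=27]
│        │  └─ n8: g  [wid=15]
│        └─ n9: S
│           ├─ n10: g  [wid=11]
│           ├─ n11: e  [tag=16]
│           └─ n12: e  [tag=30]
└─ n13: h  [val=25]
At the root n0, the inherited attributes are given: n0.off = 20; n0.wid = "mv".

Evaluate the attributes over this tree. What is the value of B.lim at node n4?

0

1. n0.off = 20  [given at root]
2. n0.wid = "mv"  [given at root]
3. n1.wid = 27  [terminal]
4. n2.lab = -5  [len(S.wid) - 7]
5. n3.fin = -9  [D.lab - 4]
6. n4.depth = 10  [C.fin * -2 - 8]
7. n4.hot = 12  [C.fin + 21]
8. n5.wid = -9  [terminal]
9. n6.fin = -6  [-6]
10. n7.wid = 27  [terminal]
11. n8.wid = 15  [terminal]
12. n6.wid = true  [g₀.wid == 27]
13. n9.off = 5  [B.hot * 3 - 31]
14. n9.wid = "pm"  ["pm"]
15. n10.wid = 11  [terminal]
16. n11.tag = 16  [terminal]
17. n12.tag = 30  [terminal]
18. n9.depth = 28  [S.off * -2 + 38]
19. n4.ok = true  [C.wid == true]
20. n4.lim = 0  [S.depth - 28]
21. n3.wid = false  [B.ok == false]
22. n2.depth = true  [D.lab > -6]
23. n13.val = 25  [terminal]
24. n0.depth = 24  [h.val * 2 - 26]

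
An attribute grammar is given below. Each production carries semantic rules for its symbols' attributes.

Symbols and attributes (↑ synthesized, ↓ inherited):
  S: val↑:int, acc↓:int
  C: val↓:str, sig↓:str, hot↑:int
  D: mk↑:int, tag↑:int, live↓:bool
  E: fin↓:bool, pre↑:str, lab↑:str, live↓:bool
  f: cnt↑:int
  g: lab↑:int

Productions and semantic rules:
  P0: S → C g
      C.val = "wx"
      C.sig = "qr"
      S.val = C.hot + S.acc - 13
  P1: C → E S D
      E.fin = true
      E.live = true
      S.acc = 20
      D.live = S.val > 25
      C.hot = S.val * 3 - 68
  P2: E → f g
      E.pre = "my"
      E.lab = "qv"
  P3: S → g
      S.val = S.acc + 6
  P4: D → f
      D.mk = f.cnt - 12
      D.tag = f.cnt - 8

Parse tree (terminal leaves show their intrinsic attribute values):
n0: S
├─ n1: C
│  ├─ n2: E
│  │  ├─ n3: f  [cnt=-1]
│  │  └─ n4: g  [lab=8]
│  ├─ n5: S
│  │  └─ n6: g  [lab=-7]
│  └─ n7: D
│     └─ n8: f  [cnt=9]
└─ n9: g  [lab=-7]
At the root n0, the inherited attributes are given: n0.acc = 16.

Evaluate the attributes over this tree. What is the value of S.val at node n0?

13

1. n0.acc = 16  [given at root]
2. n1.val = "wx"  ["wx"]
3. n1.sig = "qr"  ["qr"]
4. n2.fin = true  [true]
5. n2.live = true  [true]
6. n3.cnt = -1  [terminal]
7. n4.lab = 8  [terminal]
8. n2.pre = "my"  ["my"]
9. n2.lab = "qv"  ["qv"]
10. n5.acc = 20  [20]
11. n6.lab = -7  [terminal]
12. n5.val = 26  [S.acc + 6]
13. n7.live = true  [S.val > 25]
14. n8.cnt = 9  [terminal]
15. n7.mk = -3  [f.cnt - 12]
16. n7.tag = 1  [f.cnt - 8]
17. n1.hot = 10  [S.val * 3 - 68]
18. n9.lab = -7  [terminal]
19. n0.val = 13  [C.hot + S.acc - 13]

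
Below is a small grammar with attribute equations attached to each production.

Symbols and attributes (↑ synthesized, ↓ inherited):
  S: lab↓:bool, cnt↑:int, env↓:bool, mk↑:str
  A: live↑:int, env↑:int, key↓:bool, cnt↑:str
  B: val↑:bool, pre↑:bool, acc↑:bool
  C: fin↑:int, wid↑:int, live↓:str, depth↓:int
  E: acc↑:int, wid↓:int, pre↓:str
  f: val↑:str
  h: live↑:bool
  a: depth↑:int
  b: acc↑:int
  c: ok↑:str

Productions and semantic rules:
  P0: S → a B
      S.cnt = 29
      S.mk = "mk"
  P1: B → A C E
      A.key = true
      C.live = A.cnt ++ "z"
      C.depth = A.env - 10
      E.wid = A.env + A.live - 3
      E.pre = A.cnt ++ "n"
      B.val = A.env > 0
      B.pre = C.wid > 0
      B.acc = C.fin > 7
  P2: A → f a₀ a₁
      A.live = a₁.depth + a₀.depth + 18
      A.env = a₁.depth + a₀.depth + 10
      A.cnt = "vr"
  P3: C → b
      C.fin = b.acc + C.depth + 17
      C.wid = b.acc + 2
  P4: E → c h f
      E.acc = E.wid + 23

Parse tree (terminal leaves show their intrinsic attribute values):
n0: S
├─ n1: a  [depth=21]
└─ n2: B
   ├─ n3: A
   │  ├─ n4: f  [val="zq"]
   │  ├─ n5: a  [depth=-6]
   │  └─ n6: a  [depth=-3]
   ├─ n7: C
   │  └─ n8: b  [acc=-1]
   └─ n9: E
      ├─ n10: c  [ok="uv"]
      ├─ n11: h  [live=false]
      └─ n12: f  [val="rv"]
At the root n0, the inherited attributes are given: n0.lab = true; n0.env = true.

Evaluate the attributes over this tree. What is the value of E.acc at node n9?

30

1. n0.lab = true  [given at root]
2. n0.env = true  [given at root]
3. n1.depth = 21  [terminal]
4. n3.key = true  [true]
5. n4.val = "zq"  [terminal]
6. n5.depth = -6  [terminal]
7. n6.depth = -3  [terminal]
8. n3.live = 9  [a₁.depth + a₀.depth + 18]
9. n3.env = 1  [a₁.depth + a₀.depth + 10]
10. n3.cnt = "vr"  ["vr"]
11. n7.live = "vrz"  [A.cnt ++ "z"]
12. n7.depth = -9  [A.env - 10]
13. n8.acc = -1  [terminal]
14. n7.fin = 7  [b.acc + C.depth + 17]
15. n7.wid = 1  [b.acc + 2]
16. n9.wid = 7  [A.env + A.live - 3]
17. n9.pre = "vrn"  [A.cnt ++ "n"]
18. n10.ok = "uv"  [terminal]
19. n11.live = false  [terminal]
20. n12.val = "rv"  [terminal]
21. n9.acc = 30  [E.wid + 23]
22. n2.val = true  [A.env > 0]
23. n2.pre = true  [C.wid > 0]
24. n2.acc = false  [C.fin > 7]
25. n0.cnt = 29  [29]
26. n0.mk = "mk"  ["mk"]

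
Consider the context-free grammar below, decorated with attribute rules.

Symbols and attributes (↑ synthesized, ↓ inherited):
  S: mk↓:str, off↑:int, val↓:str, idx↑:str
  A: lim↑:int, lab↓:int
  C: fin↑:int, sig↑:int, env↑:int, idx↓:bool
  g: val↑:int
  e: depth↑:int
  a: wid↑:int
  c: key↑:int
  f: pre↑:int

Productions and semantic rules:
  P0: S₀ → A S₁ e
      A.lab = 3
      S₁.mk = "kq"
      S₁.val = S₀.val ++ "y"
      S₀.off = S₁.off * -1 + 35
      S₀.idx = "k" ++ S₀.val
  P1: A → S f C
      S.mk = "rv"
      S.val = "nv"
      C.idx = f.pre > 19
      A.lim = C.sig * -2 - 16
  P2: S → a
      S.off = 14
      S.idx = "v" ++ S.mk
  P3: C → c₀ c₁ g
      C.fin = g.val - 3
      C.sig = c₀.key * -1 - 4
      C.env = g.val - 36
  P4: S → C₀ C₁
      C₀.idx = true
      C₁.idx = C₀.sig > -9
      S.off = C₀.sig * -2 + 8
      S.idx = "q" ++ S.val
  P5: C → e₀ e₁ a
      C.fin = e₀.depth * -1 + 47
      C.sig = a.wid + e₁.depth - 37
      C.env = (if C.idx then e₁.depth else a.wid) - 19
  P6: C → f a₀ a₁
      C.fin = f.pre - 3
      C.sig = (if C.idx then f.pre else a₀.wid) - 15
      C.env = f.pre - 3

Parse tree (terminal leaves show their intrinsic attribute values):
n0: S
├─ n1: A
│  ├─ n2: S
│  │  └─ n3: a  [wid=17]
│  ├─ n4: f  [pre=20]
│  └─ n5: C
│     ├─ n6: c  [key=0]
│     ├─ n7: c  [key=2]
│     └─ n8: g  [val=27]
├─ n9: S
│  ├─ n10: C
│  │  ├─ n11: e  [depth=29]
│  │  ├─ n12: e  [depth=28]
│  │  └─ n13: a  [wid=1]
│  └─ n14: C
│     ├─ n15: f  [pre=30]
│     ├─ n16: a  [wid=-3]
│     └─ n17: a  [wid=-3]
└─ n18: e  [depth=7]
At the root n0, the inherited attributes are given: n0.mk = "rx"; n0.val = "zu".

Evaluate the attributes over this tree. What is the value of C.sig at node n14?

1. n0.mk = "rx"  [given at root]
2. n0.val = "zu"  [given at root]
3. n1.lab = 3  [3]
4. n2.mk = "rv"  ["rv"]
5. n2.val = "nv"  ["nv"]
6. n3.wid = 17  [terminal]
7. n2.off = 14  [14]
8. n2.idx = "vrv"  ["v" ++ S.mk]
9. n4.pre = 20  [terminal]
10. n5.idx = true  [f.pre > 19]
11. n6.key = 0  [terminal]
12. n7.key = 2  [terminal]
13. n8.val = 27  [terminal]
14. n5.fin = 24  [g.val - 3]
15. n5.sig = -4  [c₀.key * -1 - 4]
16. n5.env = -9  [g.val - 36]
17. n1.lim = -8  [C.sig * -2 - 16]
18. n9.mk = "kq"  ["kq"]
19. n9.val = "zuy"  [S₀.val ++ "y"]
20. n10.idx = true  [true]
21. n11.depth = 29  [terminal]
22. n12.depth = 28  [terminal]
23. n13.wid = 1  [terminal]
24. n10.fin = 18  [e₀.depth * -1 + 47]
25. n10.sig = -8  [a.wid + e₁.depth - 37]
26. n10.env = 9  [(if C.idx then e₁.depth else a.wid) - 19]
27. n14.idx = true  [C₀.sig > -9]
28. n15.pre = 30  [terminal]
29. n16.wid = -3  [terminal]
30. n17.wid = -3  [terminal]
31. n14.fin = 27  [f.pre - 3]
32. n14.sig = 15  [(if C.idx then f.pre else a₀.wid) - 15]
33. n14.env = 27  [f.pre - 3]
34. n9.off = 24  [C₀.sig * -2 + 8]
35. n9.idx = "qzuy"  ["q" ++ S.val]
36. n18.depth = 7  [terminal]
37. n0.off = 11  [S₁.off * -1 + 35]
38. n0.idx = "kzu"  ["k" ++ S₀.val]

15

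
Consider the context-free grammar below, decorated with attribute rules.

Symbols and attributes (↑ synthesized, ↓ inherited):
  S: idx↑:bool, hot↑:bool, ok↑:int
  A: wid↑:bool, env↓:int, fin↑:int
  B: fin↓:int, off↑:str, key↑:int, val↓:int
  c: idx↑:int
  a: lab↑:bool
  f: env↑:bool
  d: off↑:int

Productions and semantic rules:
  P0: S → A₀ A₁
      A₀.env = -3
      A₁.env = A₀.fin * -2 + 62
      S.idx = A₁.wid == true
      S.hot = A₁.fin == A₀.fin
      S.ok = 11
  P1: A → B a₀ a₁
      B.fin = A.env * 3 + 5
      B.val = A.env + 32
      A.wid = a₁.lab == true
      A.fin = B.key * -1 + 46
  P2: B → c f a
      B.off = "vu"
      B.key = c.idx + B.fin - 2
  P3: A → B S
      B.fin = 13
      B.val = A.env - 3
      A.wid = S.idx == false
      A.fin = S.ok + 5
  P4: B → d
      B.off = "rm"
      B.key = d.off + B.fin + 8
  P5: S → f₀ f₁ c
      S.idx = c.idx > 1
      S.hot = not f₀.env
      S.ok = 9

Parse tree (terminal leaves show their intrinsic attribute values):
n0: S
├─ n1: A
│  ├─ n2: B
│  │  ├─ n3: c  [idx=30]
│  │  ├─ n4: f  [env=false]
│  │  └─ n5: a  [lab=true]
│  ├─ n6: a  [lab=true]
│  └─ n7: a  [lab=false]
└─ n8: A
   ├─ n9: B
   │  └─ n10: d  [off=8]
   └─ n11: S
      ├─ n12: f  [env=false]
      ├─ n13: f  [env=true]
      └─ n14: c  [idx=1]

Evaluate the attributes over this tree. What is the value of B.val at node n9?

1. n1.env = -3  [-3]
2. n2.fin = -4  [A.env * 3 + 5]
3. n2.val = 29  [A.env + 32]
4. n3.idx = 30  [terminal]
5. n4.env = false  [terminal]
6. n5.lab = true  [terminal]
7. n2.off = "vu"  ["vu"]
8. n2.key = 24  [c.idx + B.fin - 2]
9. n6.lab = true  [terminal]
10. n7.lab = false  [terminal]
11. n1.wid = false  [a₁.lab == true]
12. n1.fin = 22  [B.key * -1 + 46]
13. n8.env = 18  [A₀.fin * -2 + 62]
14. n9.fin = 13  [13]
15. n9.val = 15  [A.env - 3]
16. n10.off = 8  [terminal]
17. n9.off = "rm"  ["rm"]
18. n9.key = 29  [d.off + B.fin + 8]
19. n12.env = false  [terminal]
20. n13.env = true  [terminal]
21. n14.idx = 1  [terminal]
22. n11.idx = false  [c.idx > 1]
23. n11.hot = true  [not f₀.env]
24. n11.ok = 9  [9]
25. n8.wid = true  [S.idx == false]
26. n8.fin = 14  [S.ok + 5]
27. n0.idx = true  [A₁.wid == true]
28. n0.hot = false  [A₁.fin == A₀.fin]
29. n0.ok = 11  [11]

15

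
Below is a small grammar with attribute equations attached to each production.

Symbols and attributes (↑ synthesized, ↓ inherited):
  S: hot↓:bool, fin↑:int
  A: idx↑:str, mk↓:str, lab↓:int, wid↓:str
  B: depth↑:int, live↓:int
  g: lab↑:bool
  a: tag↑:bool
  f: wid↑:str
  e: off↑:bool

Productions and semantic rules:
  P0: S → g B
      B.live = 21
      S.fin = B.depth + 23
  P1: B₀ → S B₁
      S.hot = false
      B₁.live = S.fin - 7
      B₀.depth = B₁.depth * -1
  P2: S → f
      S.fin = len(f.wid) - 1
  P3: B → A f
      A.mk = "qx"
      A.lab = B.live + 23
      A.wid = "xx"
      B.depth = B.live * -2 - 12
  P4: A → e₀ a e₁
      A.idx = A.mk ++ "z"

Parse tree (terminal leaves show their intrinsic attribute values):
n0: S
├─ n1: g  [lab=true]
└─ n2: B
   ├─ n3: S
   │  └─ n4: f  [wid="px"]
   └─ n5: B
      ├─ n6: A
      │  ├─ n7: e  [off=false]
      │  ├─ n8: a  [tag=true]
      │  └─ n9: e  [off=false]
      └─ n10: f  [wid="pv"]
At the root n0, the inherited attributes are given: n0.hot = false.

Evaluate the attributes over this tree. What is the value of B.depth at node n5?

1. n0.hot = false  [given at root]
2. n1.lab = true  [terminal]
3. n2.live = 21  [21]
4. n3.hot = false  [false]
5. n4.wid = "px"  [terminal]
6. n3.fin = 1  [len(f.wid) - 1]
7. n5.live = -6  [S.fin - 7]
8. n6.mk = "qx"  ["qx"]
9. n6.lab = 17  [B.live + 23]
10. n6.wid = "xx"  ["xx"]
11. n7.off = false  [terminal]
12. n8.tag = true  [terminal]
13. n9.off = false  [terminal]
14. n6.idx = "qxz"  [A.mk ++ "z"]
15. n10.wid = "pv"  [terminal]
16. n5.depth = 0  [B.live * -2 - 12]
17. n2.depth = 0  [B₁.depth * -1]
18. n0.fin = 23  [B.depth + 23]

0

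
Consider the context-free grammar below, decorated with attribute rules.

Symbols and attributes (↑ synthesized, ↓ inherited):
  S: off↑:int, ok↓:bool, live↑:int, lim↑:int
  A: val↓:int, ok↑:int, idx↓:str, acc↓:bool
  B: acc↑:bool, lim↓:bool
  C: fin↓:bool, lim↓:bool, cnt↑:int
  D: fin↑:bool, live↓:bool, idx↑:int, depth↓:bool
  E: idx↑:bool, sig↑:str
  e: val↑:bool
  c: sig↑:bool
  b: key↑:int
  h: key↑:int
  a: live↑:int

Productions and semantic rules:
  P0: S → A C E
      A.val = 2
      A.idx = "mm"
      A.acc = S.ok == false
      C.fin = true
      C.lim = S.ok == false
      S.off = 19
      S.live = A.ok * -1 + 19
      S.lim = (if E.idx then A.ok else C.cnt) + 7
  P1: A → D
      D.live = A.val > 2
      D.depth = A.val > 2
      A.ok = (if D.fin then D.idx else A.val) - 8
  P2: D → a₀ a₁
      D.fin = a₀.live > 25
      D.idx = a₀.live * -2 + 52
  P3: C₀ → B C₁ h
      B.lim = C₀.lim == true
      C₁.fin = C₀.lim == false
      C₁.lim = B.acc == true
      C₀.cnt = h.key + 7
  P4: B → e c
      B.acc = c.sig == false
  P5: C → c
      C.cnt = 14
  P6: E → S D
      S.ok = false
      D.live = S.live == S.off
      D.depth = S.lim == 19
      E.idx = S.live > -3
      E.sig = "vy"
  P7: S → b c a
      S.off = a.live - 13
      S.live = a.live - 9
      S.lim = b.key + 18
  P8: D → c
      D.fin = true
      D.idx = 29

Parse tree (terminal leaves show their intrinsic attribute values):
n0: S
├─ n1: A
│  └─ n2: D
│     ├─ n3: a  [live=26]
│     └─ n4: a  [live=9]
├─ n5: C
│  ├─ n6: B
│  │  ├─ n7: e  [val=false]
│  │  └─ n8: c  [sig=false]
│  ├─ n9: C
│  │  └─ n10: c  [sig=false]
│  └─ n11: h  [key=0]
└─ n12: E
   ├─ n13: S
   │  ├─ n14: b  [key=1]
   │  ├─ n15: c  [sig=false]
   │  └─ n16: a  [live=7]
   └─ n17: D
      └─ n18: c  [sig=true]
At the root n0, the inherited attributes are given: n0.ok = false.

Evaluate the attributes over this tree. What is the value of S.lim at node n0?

-1

1. n0.ok = false  [given at root]
2. n1.val = 2  [2]
3. n1.idx = "mm"  ["mm"]
4. n1.acc = true  [S.ok == false]
5. n2.live = false  [A.val > 2]
6. n2.depth = false  [A.val > 2]
7. n3.live = 26  [terminal]
8. n4.live = 9  [terminal]
9. n2.fin = true  [a₀.live > 25]
10. n2.idx = 0  [a₀.live * -2 + 52]
11. n1.ok = -8  [(if D.fin then D.idx else A.val) - 8]
12. n5.fin = true  [true]
13. n5.lim = true  [S.ok == false]
14. n6.lim = true  [C₀.lim == true]
15. n7.val = false  [terminal]
16. n8.sig = false  [terminal]
17. n6.acc = true  [c.sig == false]
18. n9.fin = false  [C₀.lim == false]
19. n9.lim = true  [B.acc == true]
20. n10.sig = false  [terminal]
21. n9.cnt = 14  [14]
22. n11.key = 0  [terminal]
23. n5.cnt = 7  [h.key + 7]
24. n13.ok = false  [false]
25. n14.key = 1  [terminal]
26. n15.sig = false  [terminal]
27. n16.live = 7  [terminal]
28. n13.off = -6  [a.live - 13]
29. n13.live = -2  [a.live - 9]
30. n13.lim = 19  [b.key + 18]
31. n17.live = false  [S.live == S.off]
32. n17.depth = true  [S.lim == 19]
33. n18.sig = true  [terminal]
34. n17.fin = true  [true]
35. n17.idx = 29  [29]
36. n12.idx = true  [S.live > -3]
37. n12.sig = "vy"  ["vy"]
38. n0.off = 19  [19]
39. n0.live = 27  [A.ok * -1 + 19]
40. n0.lim = -1  [(if E.idx then A.ok else C.cnt) + 7]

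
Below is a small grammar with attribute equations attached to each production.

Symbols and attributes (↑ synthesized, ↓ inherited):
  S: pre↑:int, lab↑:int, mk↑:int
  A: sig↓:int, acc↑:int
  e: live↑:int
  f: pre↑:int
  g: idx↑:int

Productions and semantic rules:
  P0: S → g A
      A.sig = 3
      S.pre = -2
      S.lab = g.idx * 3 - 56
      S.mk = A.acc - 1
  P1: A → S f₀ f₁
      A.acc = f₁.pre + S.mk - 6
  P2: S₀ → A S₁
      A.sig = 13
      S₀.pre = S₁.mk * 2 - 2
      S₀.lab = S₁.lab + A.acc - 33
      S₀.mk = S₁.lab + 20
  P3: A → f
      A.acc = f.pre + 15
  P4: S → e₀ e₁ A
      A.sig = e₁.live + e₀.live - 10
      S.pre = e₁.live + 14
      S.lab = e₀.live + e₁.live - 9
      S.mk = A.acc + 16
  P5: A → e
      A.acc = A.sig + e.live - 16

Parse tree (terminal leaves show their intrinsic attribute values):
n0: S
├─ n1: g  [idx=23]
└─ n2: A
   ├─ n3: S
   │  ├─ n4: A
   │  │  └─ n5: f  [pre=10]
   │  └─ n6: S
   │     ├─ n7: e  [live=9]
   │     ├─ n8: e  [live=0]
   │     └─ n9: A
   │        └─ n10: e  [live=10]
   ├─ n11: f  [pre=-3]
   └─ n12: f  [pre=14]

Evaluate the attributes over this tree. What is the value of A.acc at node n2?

1. n1.idx = 23  [terminal]
2. n2.sig = 3  [3]
3. n4.sig = 13  [13]
4. n5.pre = 10  [terminal]
5. n4.acc = 25  [f.pre + 15]
6. n7.live = 9  [terminal]
7. n8.live = 0  [terminal]
8. n9.sig = -1  [e₁.live + e₀.live - 10]
9. n10.live = 10  [terminal]
10. n9.acc = -7  [A.sig + e.live - 16]
11. n6.pre = 14  [e₁.live + 14]
12. n6.lab = 0  [e₀.live + e₁.live - 9]
13. n6.mk = 9  [A.acc + 16]
14. n3.pre = 16  [S₁.mk * 2 - 2]
15. n3.lab = -8  [S₁.lab + A.acc - 33]
16. n3.mk = 20  [S₁.lab + 20]
17. n11.pre = -3  [terminal]
18. n12.pre = 14  [terminal]
19. n2.acc = 28  [f₁.pre + S.mk - 6]
20. n0.pre = -2  [-2]
21. n0.lab = 13  [g.idx * 3 - 56]
22. n0.mk = 27  [A.acc - 1]

28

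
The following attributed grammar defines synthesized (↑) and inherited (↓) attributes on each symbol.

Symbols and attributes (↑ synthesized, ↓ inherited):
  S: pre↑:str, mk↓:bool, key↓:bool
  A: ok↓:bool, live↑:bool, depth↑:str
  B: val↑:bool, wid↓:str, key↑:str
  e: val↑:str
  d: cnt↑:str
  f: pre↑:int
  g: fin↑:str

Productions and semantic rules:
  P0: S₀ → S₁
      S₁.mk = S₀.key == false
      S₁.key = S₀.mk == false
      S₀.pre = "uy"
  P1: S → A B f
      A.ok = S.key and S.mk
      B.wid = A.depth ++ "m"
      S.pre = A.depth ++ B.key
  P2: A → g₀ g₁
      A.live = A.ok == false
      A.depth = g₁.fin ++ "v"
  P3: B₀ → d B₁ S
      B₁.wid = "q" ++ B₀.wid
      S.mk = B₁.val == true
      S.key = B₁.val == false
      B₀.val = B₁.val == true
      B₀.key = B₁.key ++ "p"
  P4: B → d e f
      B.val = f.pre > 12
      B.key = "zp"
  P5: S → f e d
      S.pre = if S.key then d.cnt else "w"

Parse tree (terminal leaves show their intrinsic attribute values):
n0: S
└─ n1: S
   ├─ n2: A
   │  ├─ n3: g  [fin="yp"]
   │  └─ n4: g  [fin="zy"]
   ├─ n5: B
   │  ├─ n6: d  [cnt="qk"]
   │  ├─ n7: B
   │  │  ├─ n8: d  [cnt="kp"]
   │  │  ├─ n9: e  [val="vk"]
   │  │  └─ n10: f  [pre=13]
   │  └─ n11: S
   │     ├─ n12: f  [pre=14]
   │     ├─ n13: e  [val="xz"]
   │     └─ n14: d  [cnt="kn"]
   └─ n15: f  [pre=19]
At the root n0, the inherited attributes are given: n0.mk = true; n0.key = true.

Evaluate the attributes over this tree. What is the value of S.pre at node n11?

"w"

1. n0.mk = true  [given at root]
2. n0.key = true  [given at root]
3. n1.mk = false  [S₀.key == false]
4. n1.key = false  [S₀.mk == false]
5. n2.ok = false  [S.key and S.mk]
6. n3.fin = "yp"  [terminal]
7. n4.fin = "zy"  [terminal]
8. n2.live = true  [A.ok == false]
9. n2.depth = "zyv"  [g₁.fin ++ "v"]
10. n5.wid = "zyvm"  [A.depth ++ "m"]
11. n6.cnt = "qk"  [terminal]
12. n7.wid = "qzyvm"  ["q" ++ B₀.wid]
13. n8.cnt = "kp"  [terminal]
14. n9.val = "vk"  [terminal]
15. n10.pre = 13  [terminal]
16. n7.val = true  [f.pre > 12]
17. n7.key = "zp"  ["zp"]
18. n11.mk = true  [B₁.val == true]
19. n11.key = false  [B₁.val == false]
20. n12.pre = 14  [terminal]
21. n13.val = "xz"  [terminal]
22. n14.cnt = "kn"  [terminal]
23. n11.pre = "w"  [if S.key then d.cnt else "w"]
24. n5.val = true  [B₁.val == true]
25. n5.key = "zpp"  [B₁.key ++ "p"]
26. n15.pre = 19  [terminal]
27. n1.pre = "zyvzpp"  [A.depth ++ B.key]
28. n0.pre = "uy"  ["uy"]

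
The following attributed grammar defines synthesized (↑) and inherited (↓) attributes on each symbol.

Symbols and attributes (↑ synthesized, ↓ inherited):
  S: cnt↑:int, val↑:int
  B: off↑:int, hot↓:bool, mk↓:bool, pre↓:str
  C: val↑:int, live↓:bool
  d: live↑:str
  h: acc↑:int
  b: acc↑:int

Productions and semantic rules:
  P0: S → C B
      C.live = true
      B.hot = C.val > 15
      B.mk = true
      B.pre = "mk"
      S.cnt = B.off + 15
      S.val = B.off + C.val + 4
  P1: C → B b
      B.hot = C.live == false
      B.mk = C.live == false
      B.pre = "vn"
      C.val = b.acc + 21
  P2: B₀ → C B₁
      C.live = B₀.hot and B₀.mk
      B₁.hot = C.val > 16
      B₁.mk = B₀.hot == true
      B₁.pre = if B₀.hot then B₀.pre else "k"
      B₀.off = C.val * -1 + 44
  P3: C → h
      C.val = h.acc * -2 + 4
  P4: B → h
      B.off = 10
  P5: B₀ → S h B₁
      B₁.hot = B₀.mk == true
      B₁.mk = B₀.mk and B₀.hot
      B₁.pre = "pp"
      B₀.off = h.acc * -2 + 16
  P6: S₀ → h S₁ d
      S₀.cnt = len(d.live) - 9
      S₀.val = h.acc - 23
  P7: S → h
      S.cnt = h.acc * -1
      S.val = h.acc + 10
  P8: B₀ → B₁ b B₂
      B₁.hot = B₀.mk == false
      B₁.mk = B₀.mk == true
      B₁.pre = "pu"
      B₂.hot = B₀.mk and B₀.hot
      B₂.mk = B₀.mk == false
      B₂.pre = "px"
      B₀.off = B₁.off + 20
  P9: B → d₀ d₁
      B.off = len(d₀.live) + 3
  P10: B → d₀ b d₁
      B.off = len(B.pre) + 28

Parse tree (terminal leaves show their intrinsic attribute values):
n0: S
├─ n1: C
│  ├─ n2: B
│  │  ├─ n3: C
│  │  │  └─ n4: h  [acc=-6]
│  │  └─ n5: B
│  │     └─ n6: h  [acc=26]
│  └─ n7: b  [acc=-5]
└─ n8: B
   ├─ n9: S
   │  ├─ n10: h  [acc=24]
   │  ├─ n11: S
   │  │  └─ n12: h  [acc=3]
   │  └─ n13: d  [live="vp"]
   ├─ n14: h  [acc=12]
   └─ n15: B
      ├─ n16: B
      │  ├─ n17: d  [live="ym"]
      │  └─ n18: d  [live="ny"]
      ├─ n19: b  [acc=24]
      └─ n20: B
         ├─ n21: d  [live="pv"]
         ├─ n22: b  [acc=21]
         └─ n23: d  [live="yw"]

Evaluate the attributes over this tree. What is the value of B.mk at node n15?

true

1. n1.live = true  [true]
2. n2.hot = false  [C.live == false]
3. n2.mk = false  [C.live == false]
4. n2.pre = "vn"  ["vn"]
5. n3.live = false  [B₀.hot and B₀.mk]
6. n4.acc = -6  [terminal]
7. n3.val = 16  [h.acc * -2 + 4]
8. n5.hot = false  [C.val > 16]
9. n5.mk = false  [B₀.hot == true]
10. n5.pre = "k"  [if B₀.hot then B₀.pre else "k"]
11. n6.acc = 26  [terminal]
12. n5.off = 10  [10]
13. n2.off = 28  [C.val * -1 + 44]
14. n7.acc = -5  [terminal]
15. n1.val = 16  [b.acc + 21]
16. n8.hot = true  [C.val > 15]
17. n8.mk = true  [true]
18. n8.pre = "mk"  ["mk"]
19. n10.acc = 24  [terminal]
20. n12.acc = 3  [terminal]
21. n11.cnt = -3  [h.acc * -1]
22. n11.val = 13  [h.acc + 10]
23. n13.live = "vp"  [terminal]
24. n9.cnt = -7  [len(d.live) - 9]
25. n9.val = 1  [h.acc - 23]
26. n14.acc = 12  [terminal]
27. n15.hot = true  [B₀.mk == true]
28. n15.mk = true  [B₀.mk and B₀.hot]
29. n15.pre = "pp"  ["pp"]
30. n16.hot = false  [B₀.mk == false]
31. n16.mk = true  [B₀.mk == true]
32. n16.pre = "pu"  ["pu"]
33. n17.live = "ym"  [terminal]
34. n18.live = "ny"  [terminal]
35. n16.off = 5  [len(d₀.live) + 3]
36. n19.acc = 24  [terminal]
37. n20.hot = true  [B₀.mk and B₀.hot]
38. n20.mk = false  [B₀.mk == false]
39. n20.pre = "px"  ["px"]
40. n21.live = "pv"  [terminal]
41. n22.acc = 21  [terminal]
42. n23.live = "yw"  [terminal]
43. n20.off = 30  [len(B.pre) + 28]
44. n15.off = 25  [B₁.off + 20]
45. n8.off = -8  [h.acc * -2 + 16]
46. n0.cnt = 7  [B.off + 15]
47. n0.val = 12  [B.off + C.val + 4]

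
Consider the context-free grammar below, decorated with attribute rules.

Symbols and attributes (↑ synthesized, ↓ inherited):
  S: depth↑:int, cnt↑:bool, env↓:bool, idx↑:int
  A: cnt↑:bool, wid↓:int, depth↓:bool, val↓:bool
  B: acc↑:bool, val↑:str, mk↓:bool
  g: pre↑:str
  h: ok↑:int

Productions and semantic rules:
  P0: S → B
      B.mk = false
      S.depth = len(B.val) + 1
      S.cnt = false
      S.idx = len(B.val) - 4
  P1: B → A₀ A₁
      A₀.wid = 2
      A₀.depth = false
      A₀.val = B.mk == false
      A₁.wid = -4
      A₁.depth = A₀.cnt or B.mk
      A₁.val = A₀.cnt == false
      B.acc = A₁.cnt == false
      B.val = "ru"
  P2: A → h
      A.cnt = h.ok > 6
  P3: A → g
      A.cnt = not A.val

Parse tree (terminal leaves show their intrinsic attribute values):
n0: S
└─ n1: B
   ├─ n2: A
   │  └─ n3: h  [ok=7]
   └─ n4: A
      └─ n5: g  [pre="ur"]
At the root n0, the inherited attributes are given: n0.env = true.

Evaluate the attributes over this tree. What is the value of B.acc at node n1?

false

1. n0.env = true  [given at root]
2. n1.mk = false  [false]
3. n2.wid = 2  [2]
4. n2.depth = false  [false]
5. n2.val = true  [B.mk == false]
6. n3.ok = 7  [terminal]
7. n2.cnt = true  [h.ok > 6]
8. n4.wid = -4  [-4]
9. n4.depth = true  [A₀.cnt or B.mk]
10. n4.val = false  [A₀.cnt == false]
11. n5.pre = "ur"  [terminal]
12. n4.cnt = true  [not A.val]
13. n1.acc = false  [A₁.cnt == false]
14. n1.val = "ru"  ["ru"]
15. n0.depth = 3  [len(B.val) + 1]
16. n0.cnt = false  [false]
17. n0.idx = -2  [len(B.val) - 4]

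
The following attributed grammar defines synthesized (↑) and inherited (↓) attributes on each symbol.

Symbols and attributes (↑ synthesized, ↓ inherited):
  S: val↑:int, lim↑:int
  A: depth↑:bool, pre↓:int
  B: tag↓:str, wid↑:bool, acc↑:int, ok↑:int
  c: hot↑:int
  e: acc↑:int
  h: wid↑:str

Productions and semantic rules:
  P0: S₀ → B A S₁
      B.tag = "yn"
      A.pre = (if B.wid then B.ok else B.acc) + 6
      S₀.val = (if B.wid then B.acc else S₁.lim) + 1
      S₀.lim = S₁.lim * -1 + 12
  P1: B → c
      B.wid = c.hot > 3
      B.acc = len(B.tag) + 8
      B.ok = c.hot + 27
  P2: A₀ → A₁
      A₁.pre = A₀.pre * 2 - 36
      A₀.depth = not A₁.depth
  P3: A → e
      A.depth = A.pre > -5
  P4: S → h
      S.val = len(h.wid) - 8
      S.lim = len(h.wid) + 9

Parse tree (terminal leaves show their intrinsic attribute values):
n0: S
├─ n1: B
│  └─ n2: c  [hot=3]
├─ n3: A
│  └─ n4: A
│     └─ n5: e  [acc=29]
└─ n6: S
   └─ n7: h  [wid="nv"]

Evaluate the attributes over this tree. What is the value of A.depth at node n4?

true

1. n1.tag = "yn"  ["yn"]
2. n2.hot = 3  [terminal]
3. n1.wid = false  [c.hot > 3]
4. n1.acc = 10  [len(B.tag) + 8]
5. n1.ok = 30  [c.hot + 27]
6. n3.pre = 16  [(if B.wid then B.ok else B.acc) + 6]
7. n4.pre = -4  [A₀.pre * 2 - 36]
8. n5.acc = 29  [terminal]
9. n4.depth = true  [A.pre > -5]
10. n3.depth = false  [not A₁.depth]
11. n7.wid = "nv"  [terminal]
12. n6.val = -6  [len(h.wid) - 8]
13. n6.lim = 11  [len(h.wid) + 9]
14. n0.val = 12  [(if B.wid then B.acc else S₁.lim) + 1]
15. n0.lim = 1  [S₁.lim * -1 + 12]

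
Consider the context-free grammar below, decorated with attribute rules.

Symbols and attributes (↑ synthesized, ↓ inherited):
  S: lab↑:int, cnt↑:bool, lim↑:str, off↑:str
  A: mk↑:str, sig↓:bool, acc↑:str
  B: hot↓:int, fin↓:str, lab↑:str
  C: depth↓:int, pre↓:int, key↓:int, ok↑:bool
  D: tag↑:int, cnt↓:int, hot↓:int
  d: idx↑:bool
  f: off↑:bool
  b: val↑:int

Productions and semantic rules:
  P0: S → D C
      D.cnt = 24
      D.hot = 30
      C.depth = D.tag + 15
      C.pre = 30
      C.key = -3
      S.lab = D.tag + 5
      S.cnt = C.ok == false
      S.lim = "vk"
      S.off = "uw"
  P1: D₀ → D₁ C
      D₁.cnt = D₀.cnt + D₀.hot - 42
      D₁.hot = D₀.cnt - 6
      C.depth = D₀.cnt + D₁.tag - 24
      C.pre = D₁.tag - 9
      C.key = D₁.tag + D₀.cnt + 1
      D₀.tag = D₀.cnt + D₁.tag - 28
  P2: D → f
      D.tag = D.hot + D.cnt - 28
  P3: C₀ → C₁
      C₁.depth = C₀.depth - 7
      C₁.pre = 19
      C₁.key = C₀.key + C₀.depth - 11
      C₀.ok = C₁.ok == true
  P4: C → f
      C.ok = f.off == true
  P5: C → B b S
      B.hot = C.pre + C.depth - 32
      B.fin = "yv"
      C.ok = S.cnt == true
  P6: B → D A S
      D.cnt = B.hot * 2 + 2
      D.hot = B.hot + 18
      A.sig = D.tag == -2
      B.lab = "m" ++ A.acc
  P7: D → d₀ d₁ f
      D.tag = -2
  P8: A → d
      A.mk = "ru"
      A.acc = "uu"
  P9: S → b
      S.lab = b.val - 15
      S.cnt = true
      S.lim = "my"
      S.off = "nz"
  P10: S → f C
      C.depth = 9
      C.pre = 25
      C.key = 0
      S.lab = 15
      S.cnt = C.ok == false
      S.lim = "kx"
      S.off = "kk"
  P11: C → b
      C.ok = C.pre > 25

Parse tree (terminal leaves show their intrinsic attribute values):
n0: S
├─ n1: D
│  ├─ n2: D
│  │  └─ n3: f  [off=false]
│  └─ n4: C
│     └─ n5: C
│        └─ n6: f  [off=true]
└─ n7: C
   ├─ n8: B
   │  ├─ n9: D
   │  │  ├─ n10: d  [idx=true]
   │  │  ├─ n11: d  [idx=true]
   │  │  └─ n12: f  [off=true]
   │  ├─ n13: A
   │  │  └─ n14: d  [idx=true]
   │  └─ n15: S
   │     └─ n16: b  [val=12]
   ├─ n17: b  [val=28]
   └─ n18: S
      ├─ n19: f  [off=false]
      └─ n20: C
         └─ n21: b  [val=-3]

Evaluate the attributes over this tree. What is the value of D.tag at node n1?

1. n1.cnt = 24  [24]
2. n1.hot = 30  [30]
3. n2.cnt = 12  [D₀.cnt + D₀.hot - 42]
4. n2.hot = 18  [D₀.cnt - 6]
5. n3.off = false  [terminal]
6. n2.tag = 2  [D.hot + D.cnt - 28]
7. n4.depth = 2  [D₀.cnt + D₁.tag - 24]
8. n4.pre = -7  [D₁.tag - 9]
9. n4.key = 27  [D₁.tag + D₀.cnt + 1]
10. n5.depth = -5  [C₀.depth - 7]
11. n5.pre = 19  [19]
12. n5.key = 18  [C₀.key + C₀.depth - 11]
13. n6.off = true  [terminal]
14. n5.ok = true  [f.off == true]
15. n4.ok = true  [C₁.ok == true]
16. n1.tag = -2  [D₀.cnt + D₁.tag - 28]
17. n7.depth = 13  [D.tag + 15]
18. n7.pre = 30  [30]
19. n7.key = -3  [-3]
20. n8.hot = 11  [C.pre + C.depth - 32]
21. n8.fin = "yv"  ["yv"]
22. n9.cnt = 24  [B.hot * 2 + 2]
23. n9.hot = 29  [B.hot + 18]
24. n10.idx = true  [terminal]
25. n11.idx = true  [terminal]
26. n12.off = true  [terminal]
27. n9.tag = -2  [-2]
28. n13.sig = true  [D.tag == -2]
29. n14.idx = true  [terminal]
30. n13.mk = "ru"  ["ru"]
31. n13.acc = "uu"  ["uu"]
32. n16.val = 12  [terminal]
33. n15.lab = -3  [b.val - 15]
34. n15.cnt = true  [true]
35. n15.lim = "my"  ["my"]
36. n15.off = "nz"  ["nz"]
37. n8.lab = "muu"  ["m" ++ A.acc]
38. n17.val = 28  [terminal]
39. n19.off = false  [terminal]
40. n20.depth = 9  [9]
41. n20.pre = 25  [25]
42. n20.key = 0  [0]
43. n21.val = -3  [terminal]
44. n20.ok = false  [C.pre > 25]
45. n18.lab = 15  [15]
46. n18.cnt = true  [C.ok == false]
47. n18.lim = "kx"  ["kx"]
48. n18.off = "kk"  ["kk"]
49. n7.ok = true  [S.cnt == true]
50. n0.lab = 3  [D.tag + 5]
51. n0.cnt = false  [C.ok == false]
52. n0.lim = "vk"  ["vk"]
53. n0.off = "uw"  ["uw"]

-2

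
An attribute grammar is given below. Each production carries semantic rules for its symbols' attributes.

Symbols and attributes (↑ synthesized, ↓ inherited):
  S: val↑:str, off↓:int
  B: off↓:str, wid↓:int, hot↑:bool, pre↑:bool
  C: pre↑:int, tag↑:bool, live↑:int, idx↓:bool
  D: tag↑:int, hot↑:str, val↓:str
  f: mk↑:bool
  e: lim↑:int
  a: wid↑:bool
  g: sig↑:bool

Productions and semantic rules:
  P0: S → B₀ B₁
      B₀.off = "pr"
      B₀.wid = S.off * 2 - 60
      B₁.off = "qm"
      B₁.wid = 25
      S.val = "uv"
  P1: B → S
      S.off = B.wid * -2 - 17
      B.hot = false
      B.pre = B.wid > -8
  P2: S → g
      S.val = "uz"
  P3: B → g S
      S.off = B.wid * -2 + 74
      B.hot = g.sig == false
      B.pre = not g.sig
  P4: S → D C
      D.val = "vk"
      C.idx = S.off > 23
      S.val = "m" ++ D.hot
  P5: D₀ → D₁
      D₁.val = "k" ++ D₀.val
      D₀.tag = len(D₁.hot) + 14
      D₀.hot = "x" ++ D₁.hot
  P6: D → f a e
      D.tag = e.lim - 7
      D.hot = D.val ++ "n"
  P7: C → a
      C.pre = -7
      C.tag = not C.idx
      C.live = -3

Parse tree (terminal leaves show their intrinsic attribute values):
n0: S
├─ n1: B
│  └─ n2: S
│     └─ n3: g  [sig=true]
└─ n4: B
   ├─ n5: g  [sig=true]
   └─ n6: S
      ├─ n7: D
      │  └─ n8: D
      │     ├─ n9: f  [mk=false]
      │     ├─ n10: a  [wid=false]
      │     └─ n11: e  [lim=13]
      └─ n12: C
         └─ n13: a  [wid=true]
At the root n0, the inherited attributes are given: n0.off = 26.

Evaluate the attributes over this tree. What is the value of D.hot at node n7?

1. n0.off = 26  [given at root]
2. n1.off = "pr"  ["pr"]
3. n1.wid = -8  [S.off * 2 - 60]
4. n2.off = -1  [B.wid * -2 - 17]
5. n3.sig = true  [terminal]
6. n2.val = "uz"  ["uz"]
7. n1.hot = false  [false]
8. n1.pre = false  [B.wid > -8]
9. n4.off = "qm"  ["qm"]
10. n4.wid = 25  [25]
11. n5.sig = true  [terminal]
12. n6.off = 24  [B.wid * -2 + 74]
13. n7.val = "vk"  ["vk"]
14. n8.val = "kvk"  ["k" ++ D₀.val]
15. n9.mk = false  [terminal]
16. n10.wid = false  [terminal]
17. n11.lim = 13  [terminal]
18. n8.tag = 6  [e.lim - 7]
19. n8.hot = "kvkn"  [D.val ++ "n"]
20. n7.tag = 18  [len(D₁.hot) + 14]
21. n7.hot = "xkvkn"  ["x" ++ D₁.hot]
22. n12.idx = true  [S.off > 23]
23. n13.wid = true  [terminal]
24. n12.pre = -7  [-7]
25. n12.tag = false  [not C.idx]
26. n12.live = -3  [-3]
27. n6.val = "mxkvkn"  ["m" ++ D.hot]
28. n4.hot = false  [g.sig == false]
29. n4.pre = false  [not g.sig]
30. n0.val = "uv"  ["uv"]

"xkvkn"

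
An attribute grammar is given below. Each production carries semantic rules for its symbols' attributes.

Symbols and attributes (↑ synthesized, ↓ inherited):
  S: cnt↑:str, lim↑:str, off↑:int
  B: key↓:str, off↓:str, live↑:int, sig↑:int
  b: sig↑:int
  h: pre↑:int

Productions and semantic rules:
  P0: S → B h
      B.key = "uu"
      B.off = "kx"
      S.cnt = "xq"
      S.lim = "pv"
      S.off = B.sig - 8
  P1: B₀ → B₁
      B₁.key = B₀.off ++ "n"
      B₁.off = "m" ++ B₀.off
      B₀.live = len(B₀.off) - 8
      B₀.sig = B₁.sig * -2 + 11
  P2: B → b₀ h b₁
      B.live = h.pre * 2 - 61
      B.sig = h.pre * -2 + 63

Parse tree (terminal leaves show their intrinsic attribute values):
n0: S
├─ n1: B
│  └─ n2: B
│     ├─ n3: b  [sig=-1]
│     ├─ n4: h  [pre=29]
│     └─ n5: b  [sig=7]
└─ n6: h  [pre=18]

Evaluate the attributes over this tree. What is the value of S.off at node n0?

1. n1.key = "uu"  ["uu"]
2. n1.off = "kx"  ["kx"]
3. n2.key = "kxn"  [B₀.off ++ "n"]
4. n2.off = "mkx"  ["m" ++ B₀.off]
5. n3.sig = -1  [terminal]
6. n4.pre = 29  [terminal]
7. n5.sig = 7  [terminal]
8. n2.live = -3  [h.pre * 2 - 61]
9. n2.sig = 5  [h.pre * -2 + 63]
10. n1.live = -6  [len(B₀.off) - 8]
11. n1.sig = 1  [B₁.sig * -2 + 11]
12. n6.pre = 18  [terminal]
13. n0.cnt = "xq"  ["xq"]
14. n0.lim = "pv"  ["pv"]
15. n0.off = -7  [B.sig - 8]

-7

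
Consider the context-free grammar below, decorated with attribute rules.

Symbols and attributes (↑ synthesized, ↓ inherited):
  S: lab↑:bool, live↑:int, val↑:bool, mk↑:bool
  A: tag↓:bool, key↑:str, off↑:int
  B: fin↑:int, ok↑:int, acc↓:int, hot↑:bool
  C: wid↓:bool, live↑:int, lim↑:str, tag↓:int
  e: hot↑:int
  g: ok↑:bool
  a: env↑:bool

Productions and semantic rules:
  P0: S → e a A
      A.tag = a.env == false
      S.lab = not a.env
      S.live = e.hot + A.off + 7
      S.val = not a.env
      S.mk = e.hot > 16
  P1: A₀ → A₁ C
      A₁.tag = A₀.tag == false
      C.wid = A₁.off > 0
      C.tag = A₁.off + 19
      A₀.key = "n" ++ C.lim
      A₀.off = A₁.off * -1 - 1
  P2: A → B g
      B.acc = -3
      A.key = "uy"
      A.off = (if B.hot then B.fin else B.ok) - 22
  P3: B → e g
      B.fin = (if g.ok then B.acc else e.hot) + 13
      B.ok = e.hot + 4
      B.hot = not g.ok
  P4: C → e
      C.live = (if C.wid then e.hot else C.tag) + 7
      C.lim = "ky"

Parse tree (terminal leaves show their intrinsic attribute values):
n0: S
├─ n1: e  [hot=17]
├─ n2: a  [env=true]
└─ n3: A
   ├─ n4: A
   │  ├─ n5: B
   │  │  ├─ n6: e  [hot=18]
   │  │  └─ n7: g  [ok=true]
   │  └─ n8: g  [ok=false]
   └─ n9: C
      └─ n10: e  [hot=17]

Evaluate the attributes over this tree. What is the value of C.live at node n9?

26

1. n1.hot = 17  [terminal]
2. n2.env = true  [terminal]
3. n3.tag = false  [a.env == false]
4. n4.tag = true  [A₀.tag == false]
5. n5.acc = -3  [-3]
6. n6.hot = 18  [terminal]
7. n7.ok = true  [terminal]
8. n5.fin = 10  [(if g.ok then B.acc else e.hot) + 13]
9. n5.ok = 22  [e.hot + 4]
10. n5.hot = false  [not g.ok]
11. n8.ok = false  [terminal]
12. n4.key = "uy"  ["uy"]
13. n4.off = 0  [(if B.hot then B.fin else B.ok) - 22]
14. n9.wid = false  [A₁.off > 0]
15. n9.tag = 19  [A₁.off + 19]
16. n10.hot = 17  [terminal]
17. n9.live = 26  [(if C.wid then e.hot else C.tag) + 7]
18. n9.lim = "ky"  ["ky"]
19. n3.key = "nky"  ["n" ++ C.lim]
20. n3.off = -1  [A₁.off * -1 - 1]
21. n0.lab = false  [not a.env]
22. n0.live = 23  [e.hot + A.off + 7]
23. n0.val = false  [not a.env]
24. n0.mk = true  [e.hot > 16]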